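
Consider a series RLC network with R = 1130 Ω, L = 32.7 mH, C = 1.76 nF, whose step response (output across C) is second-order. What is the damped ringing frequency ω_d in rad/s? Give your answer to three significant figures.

For a series RLC circuit (capacitor voltage as output), ω_n = 1/√(LC) = 1/√(32.7 mH · 1.76 nF) = 132000 rad/s.
ζ = (R/2)·√(C/L) = (1130/2)·√(1.76 nF/32.7 mH) = 0.131.
The damped frequency ω_d = ω_n√(1−ζ²) = 131000 rad/s.

ω_d ≈ 131000 rad/s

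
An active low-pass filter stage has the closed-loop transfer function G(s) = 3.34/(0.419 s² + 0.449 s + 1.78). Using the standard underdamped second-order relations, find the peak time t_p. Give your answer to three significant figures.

t_p ≈ 1.58 s

Dividing through by 0.419: denominator becomes s² + 1.072 s + 4.248.
So ω_n = √4.248 = 2.06 rad/s and ζ = 1.072/(2·2.06) = 0.260.
ω_d = ω_n√(1−ζ²) = 1.99 rad/s. t_p = π/ω_d = 1.58 s.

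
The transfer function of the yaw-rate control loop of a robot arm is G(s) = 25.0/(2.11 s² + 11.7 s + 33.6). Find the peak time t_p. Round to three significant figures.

t_p ≈ 1.09 s

Dividing through by 2.11: denominator becomes s² + 5.545 s + 15.92.
So ω_n = √15.92 = 3.99 rad/s and ζ = 5.545/(2·3.99) = 0.695.
ω_d = ω_n√(1−ζ²) = 2.87 rad/s. t_p = π/ω_d = 1.09 s.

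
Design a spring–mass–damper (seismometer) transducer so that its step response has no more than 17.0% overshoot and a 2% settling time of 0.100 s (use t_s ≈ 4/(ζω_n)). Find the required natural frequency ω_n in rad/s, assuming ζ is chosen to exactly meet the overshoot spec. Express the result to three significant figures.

Inverting the overshoot relation: ζ = |ln 0.170|/√(π² + ln²0.170) = 0.491.
Then ω_n = 4/(ζ t_s) = 4/(0.491 × 0.100) = 81.4 rad/s.

ω_n ≈ 81.4 rad/s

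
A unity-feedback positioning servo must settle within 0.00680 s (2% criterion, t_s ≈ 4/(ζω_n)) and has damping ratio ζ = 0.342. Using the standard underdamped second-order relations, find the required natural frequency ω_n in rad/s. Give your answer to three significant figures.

ω_n ≈ 1720 rad/s

Rearranging t_s ≈ 4/(ζω_n) gives ω_n = 4/(ζ·t_s) = 4/(0.342 × 0.00680) = 1720 rad/s.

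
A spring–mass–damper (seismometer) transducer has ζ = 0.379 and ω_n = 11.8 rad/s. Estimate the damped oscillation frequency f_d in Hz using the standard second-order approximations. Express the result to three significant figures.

f_d ≈ 1.74 Hz

ω_d = ω_n√(1−ζ²) = 11.8·√0.856 = 10.9 rad/s.
f_d = ω_d/(2π) = 1.74 Hz.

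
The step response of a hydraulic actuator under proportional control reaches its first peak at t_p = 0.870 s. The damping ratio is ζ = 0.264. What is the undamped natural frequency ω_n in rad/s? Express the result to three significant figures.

Peak time t_p = π/ω_d, so ω_d = π/t_p = π/0.870 = 3.61 rad/s.
ω_n = ω_d/√(1−ζ²) = 3.61/√0.930 = 3.74 rad/s.

ω_n ≈ 3.74 rad/s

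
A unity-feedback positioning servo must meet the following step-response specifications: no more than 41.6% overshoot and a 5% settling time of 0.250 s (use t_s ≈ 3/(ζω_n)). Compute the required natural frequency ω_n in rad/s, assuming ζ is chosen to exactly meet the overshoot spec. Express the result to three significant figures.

ω_n ≈ 44.6 rad/s

ζ = −ln(OS)/√(π² + (ln OS)²). With OS = 0.416, ln OS = −0.8771 and ζ = 0.8771/3.262 = 0.269.
From t_s ≈ 3/(ζω_n): ω_n = 3/(ζ·t_s) = 3/(0.269·0.250) = 44.6 rad/s.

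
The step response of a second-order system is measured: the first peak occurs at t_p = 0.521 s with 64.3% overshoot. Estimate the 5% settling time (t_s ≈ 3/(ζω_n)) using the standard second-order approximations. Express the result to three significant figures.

t_s ≈ 3.54 s

The overshoot fixes ζ = −ln(OS)/√(π²+ln²(OS)) = 0.139.
From t_p = π/ω_d, ω_d = π/0.521 = 6.03 rad/s, so ω_n = ω_d/√(1−ζ²) = 6.09 rad/s.
t_s ≈ 3/(ζω_n) = 3/(0.139·6.09) = 3.54 s.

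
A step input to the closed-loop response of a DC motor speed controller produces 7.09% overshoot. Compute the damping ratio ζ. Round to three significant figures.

Inverting the overshoot relation: ζ = |ln 0.0709|/√(π² + ln²0.0709) = 0.644.

ζ ≈ 0.644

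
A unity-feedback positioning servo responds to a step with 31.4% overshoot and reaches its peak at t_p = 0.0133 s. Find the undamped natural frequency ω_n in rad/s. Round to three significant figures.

ζ from %OS: ζ = |ln 0.314|/√(π²+ln²0.314) = 0.346.
From t_p = π/ω_d, ω_d = π/0.0133 = 236 rad/s, so ω_n = ω_d/√(1−ζ²) = 252 rad/s.

ω_n ≈ 252 rad/s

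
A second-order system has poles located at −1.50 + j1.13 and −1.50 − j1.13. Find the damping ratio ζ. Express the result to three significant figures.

With σ = 1.50, ω_d = 1.13: ω_n = √(σ²+ω_d²) = 1.88 rad/s, ζ = σ/ω_n = 0.799.

ζ ≈ 0.799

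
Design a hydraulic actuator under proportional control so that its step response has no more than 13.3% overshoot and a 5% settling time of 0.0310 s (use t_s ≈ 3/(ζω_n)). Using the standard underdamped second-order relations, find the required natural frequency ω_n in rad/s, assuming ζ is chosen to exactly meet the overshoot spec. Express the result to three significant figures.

From %OS = 100·exp(−πζ/√(1−ζ²)), invert to get ζ = −ln(OS)/√(π² + ln²(OS)) with OS = 0.133.
−ln 0.133 = 2.017, so ζ = 2.017/√(π² + 4.070) = 0.540.
Then ω_n = 3/(ζ t_s) = 3/(0.540 × 0.0310) = 179 rad/s.

ω_n ≈ 179 rad/s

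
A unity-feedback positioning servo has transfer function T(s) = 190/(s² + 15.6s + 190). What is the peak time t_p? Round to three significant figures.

t_p ≈ 0.276 s

ω_n = √190 = 13.8 rad/s; ζ = 15.6/(2·13.8) = 0.566.
ω_d = ω_n√(1−ζ²) = 11.4 rad/s. Then t_p = π/ω_d = 0.276 s.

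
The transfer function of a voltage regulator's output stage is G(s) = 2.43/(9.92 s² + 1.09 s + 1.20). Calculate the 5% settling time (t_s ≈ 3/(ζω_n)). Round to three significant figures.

t_s ≈ 54.6 s

Dividing through by 9.92: denominator becomes s² + 0.1099 s + 0.1210.
So ω_n = √0.1210 = 0.348 rad/s and ζ = 0.1099/(2·0.348) = 0.158.
t_s ≈ 3/(ζω_n) = 54.6 s.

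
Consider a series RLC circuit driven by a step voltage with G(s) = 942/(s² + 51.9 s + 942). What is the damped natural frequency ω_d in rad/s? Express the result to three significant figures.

Comparing the denominator to s² + 2ζω_n s + ω_n²: ω_n = √942 = 30.7 rad/s, and 2ζω_n = 51.9 so ζ = 51.9/(2·30.7) = 0.845.
ω_d = 30.7·√(1 − 0.845²) = 16.4 rad/s.

ω_d ≈ 16.4 rad/s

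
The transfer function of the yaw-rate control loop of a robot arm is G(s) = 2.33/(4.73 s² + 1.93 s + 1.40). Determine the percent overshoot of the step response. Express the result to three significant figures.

Dividing through by 4.73: denominator becomes s² + 0.4080 s + 0.2960.
So ω_n = √0.2960 = 0.544 rad/s and ζ = 0.4080/(2·0.544) = 0.375.
%OS = 100 e^{−πζ/√(1−ζ²)} with ζ = 0.375 gives 28.1%.

%OS ≈ 28.1%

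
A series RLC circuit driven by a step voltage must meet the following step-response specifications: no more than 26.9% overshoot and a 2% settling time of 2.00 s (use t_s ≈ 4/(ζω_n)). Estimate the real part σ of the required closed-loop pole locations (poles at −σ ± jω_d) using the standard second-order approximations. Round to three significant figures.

The settling-time spec alone fixes σ = ζω_n = 4/t_s = 4/2.00 = 2.00.
(Overshoot then fixes ζ = 0.386 and hence ω_d = σ·√(1−ζ²)/ζ = 4.79 rad/s.)

σ ≈ 2.00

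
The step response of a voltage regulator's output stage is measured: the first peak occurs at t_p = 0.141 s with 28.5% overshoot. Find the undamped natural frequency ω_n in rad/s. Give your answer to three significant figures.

The overshoot fixes ζ = −ln(OS)/√(π²+ln²(OS)) = 0.371.
t_p = π/ω_d ⇒ ω_d = 22.3 rad/s; then ω_n = ω_d/√(1−ζ²) = 24.0 rad/s.

ω_n ≈ 24.0 rad/s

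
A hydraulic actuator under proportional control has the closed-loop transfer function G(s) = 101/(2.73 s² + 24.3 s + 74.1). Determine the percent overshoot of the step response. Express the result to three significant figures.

%OS ≈ 0.573%

Dividing through by 2.73: denominator becomes s² + 8.901 s + 27.14.
So ω_n = √27.14 = 5.21 rad/s and ζ = 8.901/(2·5.21) = 0.854.
%OS = 100·exp(−πζ/√(1−ζ²)) = 0.573%.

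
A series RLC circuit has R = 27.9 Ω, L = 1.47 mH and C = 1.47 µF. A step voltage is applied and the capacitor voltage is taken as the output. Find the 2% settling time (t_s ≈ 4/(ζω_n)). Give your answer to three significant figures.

For a series RLC circuit (capacitor voltage as output), ω_n = 1/√(LC) = 1/√(1.47 mH · 1.47 µF) = 21500 rad/s.
ζ = (R/2)·√(C/L) = (27.9/2)·√(1.47 µF/1.47 mH) = 0.441.
t_s ≈ 4/(ζω_n) = 0.000422 s.

t_s ≈ 0.000422 s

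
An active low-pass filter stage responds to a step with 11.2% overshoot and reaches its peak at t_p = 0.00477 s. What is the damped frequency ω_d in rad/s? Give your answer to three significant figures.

t_p = π/ω_d, so ω_d = π/0.00477 = 659 rad/s.

ω_d ≈ 659 rad/s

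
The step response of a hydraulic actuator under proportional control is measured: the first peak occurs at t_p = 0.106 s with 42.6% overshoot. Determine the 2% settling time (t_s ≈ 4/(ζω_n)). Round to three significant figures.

t_s ≈ 0.497 s

The overshoot fixes ζ = −ln(OS)/√(π²+ln²(OS)) = 0.262.
t_p = π/ω_d ⇒ ω_d = 29.6 rad/s; then ω_n = ω_d/√(1−ζ²) = 30.7 rad/s.
t_s ≈ 4/(ζω_n) = 4/(0.262·30.7) = 0.497 s.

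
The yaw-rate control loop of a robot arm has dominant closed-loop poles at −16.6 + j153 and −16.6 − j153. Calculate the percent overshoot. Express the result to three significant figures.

%OS ≈ 71.1%

|pole| = ω_n = √(16.6² + 153²) = 154 rad/s; ζ = cos θ = σ/ω_n = 0.108.
%OS = 100 e^{−πζ/√(1−ζ²)} with ζ = 0.108 gives 71.1%.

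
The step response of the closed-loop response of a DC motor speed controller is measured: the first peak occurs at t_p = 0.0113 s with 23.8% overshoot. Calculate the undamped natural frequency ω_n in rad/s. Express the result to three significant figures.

ω_n ≈ 306 rad/s

From the overshoot, ζ = −ln(OS)/√(π²+ln²(OS)) = 0.416.
From t_p = π/ω_d, ω_d = π/0.0113 = 278 rad/s, so ω_n = ω_d/√(1−ζ²) = 306 rad/s.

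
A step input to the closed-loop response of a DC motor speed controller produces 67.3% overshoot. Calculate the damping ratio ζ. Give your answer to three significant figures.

From %OS = 100·exp(−πζ/√(1−ζ²)), invert to get ζ = −ln(OS)/√(π² + ln²(OS)) with OS = 0.673.
−ln 0.673 = 0.3960, so ζ = 0.3960/√(π² + 0.1568) = 0.125.

ζ ≈ 0.125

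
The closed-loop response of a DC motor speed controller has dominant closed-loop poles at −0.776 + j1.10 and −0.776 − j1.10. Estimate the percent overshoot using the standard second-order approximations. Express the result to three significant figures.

%OS ≈ 10.9%

|pole| = ω_n = √(0.776² + 1.10²) = 1.35 rad/s; ζ = cos θ = σ/ω_n = 0.576.
Overshoot: exp(−π·0.576/√(1−0.576²)) = 0.109, i.e. 10.9%.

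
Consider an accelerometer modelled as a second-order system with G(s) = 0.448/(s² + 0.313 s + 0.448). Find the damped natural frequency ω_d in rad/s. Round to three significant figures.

Matching coefficients with s² + 2ζω_n s + ω_n² gives ω_n² = 0.448 ⇒ ω_n = 0.669 rad/s, and ζ = 0.313/(2ω_n) = 0.234.
ω_d = 0.669·√(1 − 0.234²) = 0.651 rad/s.

ω_d ≈ 0.651 rad/s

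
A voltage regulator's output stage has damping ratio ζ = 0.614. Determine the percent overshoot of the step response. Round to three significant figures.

For an underdamped second-order system, %OS = 100·exp(−πζ/√(1−ζ²)).
πζ/√(1−ζ²) = π·0.614/√(1−0.377) = 2.444, so %OS = 100·e^(−2.444) = 8.68%.

%OS ≈ 8.68%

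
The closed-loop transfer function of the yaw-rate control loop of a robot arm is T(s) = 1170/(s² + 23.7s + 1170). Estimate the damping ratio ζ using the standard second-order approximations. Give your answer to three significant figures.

ω_n = √1170 = 34.2 rad/s; ζ = 23.7/(2·34.2) = 0.346.

ζ ≈ 0.346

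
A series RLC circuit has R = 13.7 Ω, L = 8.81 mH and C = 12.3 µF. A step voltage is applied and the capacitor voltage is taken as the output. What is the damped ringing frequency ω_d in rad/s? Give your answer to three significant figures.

For a series RLC circuit (capacitor voltage as output), ω_n = 1/√(LC) = 1/√(8.81 mH · 12.3 µF) = 3040 rad/s.
ζ = (R/2)·√(C/L) = (13.7/2)·√(12.3 µF/8.81 mH) = 0.256.
The damped frequency ω_d = ω_n√(1−ζ²) = 2940 rad/s.

ω_d ≈ 2940 rad/s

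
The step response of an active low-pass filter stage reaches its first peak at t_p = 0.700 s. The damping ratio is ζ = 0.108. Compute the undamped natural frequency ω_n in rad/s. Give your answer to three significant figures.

Peak time t_p = π/ω_d, so ω_d = π/t_p = π/0.700 = 4.49 rad/s.
ω_n = ω_d/√(1−ζ²) = 4.49/√0.988 = 4.51 rad/s.

ω_n ≈ 4.51 rad/s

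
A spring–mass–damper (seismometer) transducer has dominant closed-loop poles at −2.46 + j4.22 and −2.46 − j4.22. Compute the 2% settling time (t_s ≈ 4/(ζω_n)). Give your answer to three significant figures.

For poles at −σ ± jω_d, ζω_n = σ = 2.46, so t_s ≈ 4/σ = 1.63 s.

t_s ≈ 1.63 s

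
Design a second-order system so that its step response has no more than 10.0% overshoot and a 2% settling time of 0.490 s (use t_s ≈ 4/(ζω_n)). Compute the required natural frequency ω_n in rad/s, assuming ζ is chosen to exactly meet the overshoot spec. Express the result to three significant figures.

ζ = −ln(OS)/√(π² + (ln OS)²). With OS = 0.100, ln OS = −2.303 and ζ = 2.303/3.895 = 0.591.
Then ω_n = 4/(ζ t_s) = 4/(0.591 × 0.490) = 13.8 rad/s.

ω_n ≈ 13.8 rad/s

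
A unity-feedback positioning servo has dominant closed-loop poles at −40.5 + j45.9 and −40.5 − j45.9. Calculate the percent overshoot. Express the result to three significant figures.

%OS ≈ 6.25%

With σ = 40.5, ω_d = 45.9: ω_n = √(σ²+ω_d²) = 61.2 rad/s, ζ = σ/ω_n = 0.662.
Overshoot: exp(−π·0.662/√(1−0.662²)) = 0.0625, i.e. 6.25%.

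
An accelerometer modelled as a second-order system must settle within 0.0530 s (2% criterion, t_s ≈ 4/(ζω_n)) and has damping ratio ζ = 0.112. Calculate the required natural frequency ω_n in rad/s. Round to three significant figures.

ω_n ≈ 674 rad/s

Rearranging t_s ≈ 4/(ζω_n) gives ω_n = 4/(ζ·t_s) = 4/(0.112 × 0.0530) = 674 rad/s.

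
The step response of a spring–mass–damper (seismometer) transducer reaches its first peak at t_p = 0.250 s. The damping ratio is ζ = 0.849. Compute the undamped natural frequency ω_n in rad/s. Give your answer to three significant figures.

Peak time t_p = π/ω_d, so ω_d = π/t_p = π/0.250 = 12.6 rad/s.
ω_n = ω_d/√(1−ζ²) = 12.6/√0.279 = 23.8 rad/s.

ω_n ≈ 23.8 rad/s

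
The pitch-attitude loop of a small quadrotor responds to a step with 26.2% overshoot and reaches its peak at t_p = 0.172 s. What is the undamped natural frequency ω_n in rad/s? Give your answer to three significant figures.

ω_n ≈ 19.9 rad/s

ζ from %OS: ζ = |ln 0.262|/√(π²+ln²0.262) = 0.392.
From t_p = π/ω_d, ω_d = π/0.172 = 18.3 rad/s, so ω_n = ω_d/√(1−ζ²) = 19.9 rad/s.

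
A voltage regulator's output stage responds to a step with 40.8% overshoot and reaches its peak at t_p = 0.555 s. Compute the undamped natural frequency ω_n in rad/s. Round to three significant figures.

ζ from %OS: ζ = |ln 0.408|/√(π²+ln²0.408) = 0.274.
t_p = π/ω_d ⇒ ω_d = 5.66 rad/s; then ω_n = ω_d/√(1−ζ²) = 5.89 rad/s.

ω_n ≈ 5.89 rad/s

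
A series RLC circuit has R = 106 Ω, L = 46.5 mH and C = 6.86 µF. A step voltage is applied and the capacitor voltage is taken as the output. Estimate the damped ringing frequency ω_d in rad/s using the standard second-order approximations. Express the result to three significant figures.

ω_d ≈ 1350 rad/s

For a series RLC circuit (capacitor voltage as output), ω_n = 1/√(LC) = 1/√(46.5 mH · 6.86 µF) = 1770 rad/s.
ζ = (R/2)·√(C/L) = (106/2)·√(6.86 µF/46.5 mH) = 0.644.
ω_d = ω_n√(1−ζ²) = 1350 rad/s.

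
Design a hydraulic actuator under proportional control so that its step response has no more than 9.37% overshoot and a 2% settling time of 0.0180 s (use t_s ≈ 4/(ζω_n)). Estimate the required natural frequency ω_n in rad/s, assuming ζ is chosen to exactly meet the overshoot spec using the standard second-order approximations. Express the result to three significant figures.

ω_n ≈ 369 rad/s

ζ = −ln(OS)/√(π² + (ln OS)²). With OS = 0.0937, ln OS = −2.368 and ζ = 2.368/3.934 = 0.602.
Then ω_n = 4/(ζ t_s) = 4/(0.602 × 0.0180) = 369 rad/s.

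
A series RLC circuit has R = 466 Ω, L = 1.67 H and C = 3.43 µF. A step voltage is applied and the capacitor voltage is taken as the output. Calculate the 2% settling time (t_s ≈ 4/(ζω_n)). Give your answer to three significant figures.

For a series RLC circuit (capacitor voltage as output), ω_n = 1/√(LC) = 1/√(1.67 H · 3.43 µF) = 418 rad/s.
ζ = (R/2)·√(C/L) = (466/2)·√(3.43 µF/1.67 H) = 0.334.
t_s ≈ 4/(ζω_n) = 0.0287 s.

t_s ≈ 0.0287 s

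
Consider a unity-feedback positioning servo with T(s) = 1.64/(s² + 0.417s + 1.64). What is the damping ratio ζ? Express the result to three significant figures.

Matching coefficients with s² + 2ζω_n s + ω_n² gives ω_n² = 1.64 ⇒ ω_n = 1.28 rad/s, and ζ = 0.417/(2ω_n) = 0.163.

ζ ≈ 0.163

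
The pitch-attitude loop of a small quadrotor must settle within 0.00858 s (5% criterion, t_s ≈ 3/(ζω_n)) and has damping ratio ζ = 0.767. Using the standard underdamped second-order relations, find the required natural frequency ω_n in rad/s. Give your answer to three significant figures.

Rearranging t_s ≈ 3/(ζω_n) gives ω_n = 3/(ζ·t_s) = 3/(0.767 × 0.00858) = 456 rad/s.

ω_n ≈ 456 rad/s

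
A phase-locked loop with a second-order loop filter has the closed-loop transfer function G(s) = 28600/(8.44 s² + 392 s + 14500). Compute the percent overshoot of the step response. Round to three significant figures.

Dividing through by 8.44: denominator becomes s² + 46.45 s + 1718.
So ω_n = √1718 = 41.4 rad/s and ζ = 46.45/(2·41.4) = 0.560.
Overshoot: exp(−π·0.560/√(1−0.560²)) = 0.119, i.e. 11.9%.

%OS ≈ 11.9%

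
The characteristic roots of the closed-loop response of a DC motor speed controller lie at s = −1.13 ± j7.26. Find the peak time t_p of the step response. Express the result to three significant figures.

t_p ≈ 0.433 s

t_p = π/ω_d with ω_d = 7.26 (the imaginary part), so t_p = 0.433 s.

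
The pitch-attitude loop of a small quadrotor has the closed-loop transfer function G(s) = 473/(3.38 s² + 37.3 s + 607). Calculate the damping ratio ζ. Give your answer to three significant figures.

ζ ≈ 0.412

Dividing through by 3.38: denominator becomes s² + 11.04 s + 179.6.
So ω_n = √179.6 = 13.4 rad/s and ζ = 11.04/(2·13.4) = 0.412.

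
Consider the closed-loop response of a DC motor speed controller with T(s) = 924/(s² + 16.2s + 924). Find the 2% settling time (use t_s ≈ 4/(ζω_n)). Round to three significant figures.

t_s ≈ 0.494 s

Matching coefficients with s² + 2ζω_n s + ω_n² gives ω_n² = 924 ⇒ ω_n = 30.4 rad/s, and ζ = 16.2/(2ω_n) = 0.266.
t_s ≈ 4/(ζω_n) = 4/(0.266·30.4) = 0.494 s.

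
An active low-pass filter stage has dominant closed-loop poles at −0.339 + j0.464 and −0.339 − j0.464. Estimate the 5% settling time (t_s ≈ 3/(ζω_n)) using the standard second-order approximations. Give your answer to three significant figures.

For poles at −σ ± jω_d, ζω_n = σ = 0.339, so t_s ≈ 3/σ = 8.85 s.

t_s ≈ 8.85 s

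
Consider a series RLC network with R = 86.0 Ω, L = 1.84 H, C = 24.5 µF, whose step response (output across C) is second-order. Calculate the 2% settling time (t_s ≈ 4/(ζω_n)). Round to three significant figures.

t_s ≈ 0.171 s

For a series RLC circuit (capacitor voltage as output), ω_n = 1/√(LC) = 1/√(1.84 H · 24.5 µF) = 149 rad/s.
ζ = (R/2)·√(C/L) = (86.0/2)·√(24.5 µF/1.84 H) = 0.157.
t_s ≈ 4/(ζω_n) = 0.171 s.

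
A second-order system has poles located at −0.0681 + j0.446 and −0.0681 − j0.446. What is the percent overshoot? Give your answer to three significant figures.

%OS ≈ 61.9%

|pole| = ω_n = √(0.0681² + 0.446²) = 0.451 rad/s; ζ = cos θ = σ/ω_n = 0.151.
%OS = 100·exp(−πζ/√(1−ζ²)) = 61.9%.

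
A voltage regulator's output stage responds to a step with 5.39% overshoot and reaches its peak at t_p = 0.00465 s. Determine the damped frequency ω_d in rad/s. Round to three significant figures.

ω_d ≈ 676 rad/s

t_p = π/ω_d, so ω_d = π/0.00465 = 676 rad/s.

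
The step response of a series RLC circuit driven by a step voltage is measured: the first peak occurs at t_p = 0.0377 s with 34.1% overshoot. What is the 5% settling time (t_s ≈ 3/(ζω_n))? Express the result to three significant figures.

t_s ≈ 0.105 s

ζ from %OS: ζ = |ln 0.341|/√(π²+ln²0.341) = 0.324.
From t_p = π/ω_d, ω_d = π/0.0377 = 83.3 rad/s, so ω_n = ω_d/√(1−ζ²) = 88.1 rad/s.
t_s ≈ 3/(ζω_n) = 3/(0.324·88.1) = 0.105 s.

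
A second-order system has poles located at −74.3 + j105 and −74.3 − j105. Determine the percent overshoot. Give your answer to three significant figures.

%OS ≈ 10.8%

With σ = 74.3, ω_d = 105: ω_n = √(σ²+ω_d²) = 129 rad/s, ζ = σ/ω_n = 0.578.
%OS = 100 e^{−πζ/√(1−ζ²)} with ζ = 0.578 gives 10.8%.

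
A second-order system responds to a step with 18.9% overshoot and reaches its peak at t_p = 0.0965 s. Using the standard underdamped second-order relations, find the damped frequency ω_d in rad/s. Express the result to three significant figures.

ω_d ≈ 32.6 rad/s

t_p = π/ω_d, so ω_d = π/0.0965 = 32.6 rad/s.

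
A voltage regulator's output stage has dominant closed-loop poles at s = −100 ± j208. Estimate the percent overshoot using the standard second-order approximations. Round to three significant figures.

%OS ≈ 22.1%

The poles are at −σ ± jω_d with σ = 100 and ω_d = 208, so ω_n = √(σ²+ω_d²) = 231 rad/s and ζ = σ/ω_n = 0.433.
Overshoot: exp(−π·0.433/√(1−0.433²)) = 0.221, i.e. 22.1%.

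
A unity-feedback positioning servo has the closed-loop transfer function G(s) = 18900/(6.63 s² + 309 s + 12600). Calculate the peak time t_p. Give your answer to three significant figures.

Dividing through by 6.63: denominator becomes s² + 46.61 s + 1900.
So ω_n = √1900 = 43.6 rad/s and ζ = 46.61/(2·43.6) = 0.535.
The damped frequency ω_d = ω_n√(1−ζ²) = 36.8 rad/s. t_p = π/ω_d = 0.0853 s.

t_p ≈ 0.0853 s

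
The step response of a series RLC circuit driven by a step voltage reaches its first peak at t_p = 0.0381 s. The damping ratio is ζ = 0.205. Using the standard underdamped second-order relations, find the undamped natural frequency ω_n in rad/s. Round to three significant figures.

Peak time t_p = π/ω_d, so ω_d = π/t_p = π/0.0381 = 82.5 rad/s.
ω_n = ω_d/√(1−ζ²) = 82.5/√0.958 = 84.2 rad/s.

ω_n ≈ 84.2 rad/s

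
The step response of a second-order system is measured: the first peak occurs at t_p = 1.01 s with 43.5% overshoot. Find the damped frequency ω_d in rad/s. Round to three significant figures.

ω_d ≈ 3.11 rad/s

t_p = π/ω_d, so ω_d = π/1.01 = 3.11 rad/s.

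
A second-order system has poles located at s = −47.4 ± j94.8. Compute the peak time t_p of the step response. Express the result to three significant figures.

t_p ≈ 0.0331 s

t_p = π/ω_d with ω_d = 94.8 (the imaginary part), so t_p = 0.0331 s.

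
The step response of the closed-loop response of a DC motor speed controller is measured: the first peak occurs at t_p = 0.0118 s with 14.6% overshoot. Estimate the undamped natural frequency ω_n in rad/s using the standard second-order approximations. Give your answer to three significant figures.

From the overshoot, ζ = −ln(OS)/√(π²+ln²(OS)) = 0.522.
From t_p = π/ω_d, ω_d = π/0.0118 = 266 rad/s, so ω_n = ω_d/√(1−ζ²) = 312 rad/s.

ω_n ≈ 312 rad/s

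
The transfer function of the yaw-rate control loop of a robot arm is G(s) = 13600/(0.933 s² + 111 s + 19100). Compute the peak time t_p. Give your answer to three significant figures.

Dividing through by 0.933: denominator becomes s² + 119.0 s + 20470.
So ω_n = √20470 = 143 rad/s and ζ = 119.0/(2·143) = 0.416.
ω_d = ω_n√(1−ζ²) = 130 rad/s. t_p = π/ω_d = 0.0241 s.

t_p ≈ 0.0241 s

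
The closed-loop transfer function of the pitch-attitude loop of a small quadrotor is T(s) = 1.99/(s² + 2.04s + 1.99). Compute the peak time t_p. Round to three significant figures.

t_p ≈ 3.22 s

Matching coefficients with s² + 2ζω_n s + ω_n² gives ω_n² = 1.99 ⇒ ω_n = 1.41 rad/s, and ζ = 2.04/(2ω_n) = 0.723.
The damped frequency ω_d = ω_n√(1−ζ²) = 0.974 rad/s. Then t_p = π/ω_d = 3.22 s.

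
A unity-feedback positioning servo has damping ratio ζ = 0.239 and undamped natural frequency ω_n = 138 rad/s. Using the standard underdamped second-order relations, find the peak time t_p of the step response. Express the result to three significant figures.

The damped frequency is ω_d = ω_n√(1−ζ²) = 138·√(1−0.0571) = 134 rad/s.
Peak time t_p = π/ω_d = π/134 = 0.0234 s.

t_p ≈ 0.0234 s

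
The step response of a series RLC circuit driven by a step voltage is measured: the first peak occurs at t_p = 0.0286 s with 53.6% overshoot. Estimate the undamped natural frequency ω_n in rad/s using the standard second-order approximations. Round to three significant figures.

ω_n ≈ 112 rad/s

ζ from %OS: ζ = |ln 0.536|/√(π²+ln²0.536) = 0.195.
From t_p = π/ω_d, ω_d = π/0.0286 = 110 rad/s, so ω_n = ω_d/√(1−ζ²) = 112 rad/s.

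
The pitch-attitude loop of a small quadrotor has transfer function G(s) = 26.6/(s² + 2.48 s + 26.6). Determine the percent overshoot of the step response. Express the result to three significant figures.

%OS ≈ 45.9%

Matching coefficients with s² + 2ζω_n s + ω_n² gives ω_n² = 26.6 ⇒ ω_n = 5.16 rad/s, and ζ = 2.48/(2ω_n) = 0.240.
%OS = 100 e^{−πζ/√(1−ζ²)} with ζ = 0.240 gives 45.9%.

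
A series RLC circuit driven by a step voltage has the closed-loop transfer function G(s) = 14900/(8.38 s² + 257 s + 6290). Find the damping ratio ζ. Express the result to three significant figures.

Dividing through by 8.38: denominator becomes s² + 30.67 s + 750.6.
So ω_n = √750.6 = 27.4 rad/s and ζ = 30.67/(2·27.4) = 0.560.

ζ ≈ 0.560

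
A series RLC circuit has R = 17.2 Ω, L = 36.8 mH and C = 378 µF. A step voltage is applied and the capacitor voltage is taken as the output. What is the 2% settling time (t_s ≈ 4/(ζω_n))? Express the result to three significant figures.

For a series RLC circuit (capacitor voltage as output), ω_n = 1/√(LC) = 1/√(36.8 mH · 378 µF) = 268 rad/s.
ζ = (R/2)·√(C/L) = (17.2/2)·√(378 µF/36.8 mH) = 0.872.
t_s ≈ 4/(ζω_n) = 0.0171 s.

t_s ≈ 0.0171 s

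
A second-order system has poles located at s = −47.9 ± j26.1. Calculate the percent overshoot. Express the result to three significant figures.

|pole| = ω_n = √(47.9² + 26.1²) = 54.5 rad/s; ζ = cos θ = σ/ω_n = 0.878.
Overshoot: exp(−π·0.878/√(1−0.878²)) = 0.00313, i.e. 0.313%.

%OS ≈ 0.313%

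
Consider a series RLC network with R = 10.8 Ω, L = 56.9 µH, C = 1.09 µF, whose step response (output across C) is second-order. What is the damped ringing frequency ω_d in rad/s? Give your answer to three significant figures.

ω_d ≈ 84400 rad/s

For a series RLC circuit (capacitor voltage as output), ω_n = 1/√(LC) = 1/√(56.9 µH · 1.09 µF) = 127000 rad/s.
ζ = (R/2)·√(C/L) = (10.8/2)·√(1.09 µF/56.9 µH) = 0.747.
The damped frequency ω_d = ω_n√(1−ζ²) = 84400 rad/s.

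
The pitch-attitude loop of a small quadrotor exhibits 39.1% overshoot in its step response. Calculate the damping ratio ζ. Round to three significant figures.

ζ ≈ 0.286

Inverting the overshoot relation: ζ = |ln 0.391|/√(π² + ln²0.391) = 0.286.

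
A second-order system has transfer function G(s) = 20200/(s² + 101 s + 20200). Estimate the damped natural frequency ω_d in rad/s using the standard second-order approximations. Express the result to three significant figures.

Matching coefficients with s² + 2ζω_n s + ω_n² gives ω_n² = 20200 ⇒ ω_n = 142 rad/s, and ζ = 101/(2ω_n) = 0.355.
The damped frequency ω_d = ω_n√(1−ζ²) = 133 rad/s.

ω_d ≈ 133 rad/s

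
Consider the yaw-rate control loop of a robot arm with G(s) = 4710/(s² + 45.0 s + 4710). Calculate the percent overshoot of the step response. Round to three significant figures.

Matching coefficients with s² + 2ζω_n s + ω_n² gives ω_n² = 4710 ⇒ ω_n = 68.6 rad/s, and ζ = 45.0/(2ω_n) = 0.328.
%OS = 100 e^{−πζ/√(1−ζ²)} with ζ = 0.328 gives 33.6%.

%OS ≈ 33.6%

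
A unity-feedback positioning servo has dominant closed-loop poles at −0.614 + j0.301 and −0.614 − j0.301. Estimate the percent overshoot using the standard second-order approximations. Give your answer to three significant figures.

With σ = 0.614, ω_d = 0.301: ω_n = √(σ²+ω_d²) = 0.684 rad/s, ζ = σ/ω_n = 0.898.
%OS = 100·exp(−πζ/√(1−ζ²)) = 0.165%.

%OS ≈ 0.165%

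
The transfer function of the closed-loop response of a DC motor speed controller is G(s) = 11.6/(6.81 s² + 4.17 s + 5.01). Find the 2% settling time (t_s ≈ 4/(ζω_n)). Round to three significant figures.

Dividing through by 6.81: denominator becomes s² + 0.6123 s + 0.7357.
So ω_n = √0.7357 = 0.858 rad/s and ζ = 0.6123/(2·0.858) = 0.357.
t_s ≈ 4/(ζω_n) = 13.1 s.

t_s ≈ 13.1 s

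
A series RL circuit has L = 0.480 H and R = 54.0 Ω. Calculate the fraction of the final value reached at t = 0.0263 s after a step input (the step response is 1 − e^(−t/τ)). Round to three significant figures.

τ = L/R = 0.480/54.0 = 0.00889 s.
y(t)/y_∞ = 1 − e^(−t/τ) = 1 − e^(−0.0263/0.00889) = 1 − e^(−2.96) = 0.948.

y/y_∞ ≈ 0.948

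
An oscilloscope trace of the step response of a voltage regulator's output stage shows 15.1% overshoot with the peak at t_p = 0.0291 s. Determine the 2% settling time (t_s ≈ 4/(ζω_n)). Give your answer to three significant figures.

From the overshoot, ζ = −ln(OS)/√(π²+ln²(OS)) = 0.516.
From t_p = π/ω_d, ω_d = π/0.0291 = 108 rad/s, so ω_n = ω_d/√(1−ζ²) = 126 rad/s.
t_s ≈ 4/(ζω_n) = 4/(0.516·126) = 0.0616 s.

t_s ≈ 0.0616 s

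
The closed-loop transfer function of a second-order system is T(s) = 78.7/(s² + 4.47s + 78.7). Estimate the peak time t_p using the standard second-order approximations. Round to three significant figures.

t_p ≈ 0.366 s

ω_n = √78.7 = 8.87 rad/s; ζ = 4.47/(2·8.87) = 0.252.
The damped frequency ω_d = ω_n√(1−ζ²) = 8.59 rad/s. Then t_p = π/ω_d = 0.366 s.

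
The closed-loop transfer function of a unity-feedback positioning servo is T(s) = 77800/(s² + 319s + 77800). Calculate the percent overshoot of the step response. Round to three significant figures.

Matching coefficients with s² + 2ζω_n s + ω_n² gives ω_n² = 77800 ⇒ ω_n = 279 rad/s, and ζ = 319/(2ω_n) = 0.572.
%OS = 100·exp(−πζ/√(1−ζ²)) = 11.2%.

%OS ≈ 11.2%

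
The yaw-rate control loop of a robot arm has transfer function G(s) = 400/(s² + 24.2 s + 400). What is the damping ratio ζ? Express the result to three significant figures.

ζ ≈ 0.605

ω_n = √400 = 20.0 rad/s; ζ = 24.2/(2·20.0) = 0.605.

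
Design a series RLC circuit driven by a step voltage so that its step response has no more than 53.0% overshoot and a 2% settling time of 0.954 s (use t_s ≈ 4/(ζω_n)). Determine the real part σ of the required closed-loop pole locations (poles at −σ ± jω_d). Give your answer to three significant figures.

The settling-time spec alone fixes σ = ζω_n = 4/t_s = 4/0.954 = 4.19.
(Overshoot then fixes ζ = 0.198 and hence ω_d = σ·√(1−ζ²)/ζ = 20.7 rad/s.)

σ ≈ 4.19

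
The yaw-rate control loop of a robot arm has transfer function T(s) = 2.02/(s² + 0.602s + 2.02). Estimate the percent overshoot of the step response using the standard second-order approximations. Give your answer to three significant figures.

Comparing the denominator to s² + 2ζω_n s + ω_n²: ω_n = √2.02 = 1.42 rad/s, and 2ζω_n = 0.602 so ζ = 0.602/(2·1.42) = 0.212.
Overshoot: exp(−π·0.212/√(1−0.212²)) = 0.506, i.e. 50.6%.

%OS ≈ 50.6%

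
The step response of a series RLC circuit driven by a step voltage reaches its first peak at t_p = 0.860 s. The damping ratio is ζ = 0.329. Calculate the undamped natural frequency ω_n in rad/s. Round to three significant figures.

Peak time t_p = π/ω_d, so ω_d = π/t_p = π/0.860 = 3.65 rad/s.
ω_n = ω_d/√(1−ζ²) = 3.65/√0.892 = 3.87 rad/s.

ω_n ≈ 3.87 rad/s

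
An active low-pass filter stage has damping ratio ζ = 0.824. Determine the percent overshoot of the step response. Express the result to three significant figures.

%OS ≈ 1.04%

For an underdamped second-order system, %OS = 100·exp(−πζ/√(1−ζ²)).
πζ/√(1−ζ²) = π·0.824/√(1−0.679) = 4.569, so %OS = 100·e^(−4.569) = 1.04%.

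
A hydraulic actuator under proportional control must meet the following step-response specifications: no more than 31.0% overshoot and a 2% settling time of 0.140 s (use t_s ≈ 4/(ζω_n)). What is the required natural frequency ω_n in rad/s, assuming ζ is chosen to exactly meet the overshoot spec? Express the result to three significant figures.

From %OS = 100·exp(−πζ/√(1−ζ²)), invert to get ζ = −ln(OS)/√(π² + ln²(OS)) with OS = 0.310.
−ln 0.310 = 1.171, so ζ = 1.171/√(π² + 1.372) = 0.349.
From t_s ≈ 4/(ζω_n): ω_n = 4/(ζ·t_s) = 4/(0.349·0.140) = 81.8 rad/s.

ω_n ≈ 81.8 rad/s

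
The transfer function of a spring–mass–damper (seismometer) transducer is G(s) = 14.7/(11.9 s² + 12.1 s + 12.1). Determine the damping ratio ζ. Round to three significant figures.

Dividing through by 11.9: denominator becomes s² + 1.017 s + 1.017.
So ω_n = √1.017 = 1.01 rad/s and ζ = 1.017/(2·1.01) = 0.504.

ζ ≈ 0.504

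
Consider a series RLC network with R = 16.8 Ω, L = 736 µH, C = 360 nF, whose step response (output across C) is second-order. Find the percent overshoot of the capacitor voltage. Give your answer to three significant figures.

%OS ≈ 55.2%

For a series RLC circuit (capacitor voltage as output), ω_n = 1/√(LC) = 1/√(736 µH · 360 nF) = 61400 rad/s.
ζ = (R/2)·√(C/L) = (16.8/2)·√(360 nF/736 µH) = 0.186.
%OS = 100·exp(−πζ/√(1−ζ²)) = 55.2%.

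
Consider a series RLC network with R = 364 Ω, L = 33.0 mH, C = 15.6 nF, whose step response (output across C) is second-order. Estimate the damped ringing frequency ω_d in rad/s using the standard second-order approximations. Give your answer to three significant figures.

ω_d ≈ 43700 rad/s

For a series RLC circuit (capacitor voltage as output), ω_n = 1/√(LC) = 1/√(33.0 mH · 15.6 nF) = 44100 rad/s.
ζ = (R/2)·√(C/L) = (364/2)·√(15.6 nF/33.0 mH) = 0.125.
ω_d = 44100·√(1 − 0.125²) = 43700 rad/s.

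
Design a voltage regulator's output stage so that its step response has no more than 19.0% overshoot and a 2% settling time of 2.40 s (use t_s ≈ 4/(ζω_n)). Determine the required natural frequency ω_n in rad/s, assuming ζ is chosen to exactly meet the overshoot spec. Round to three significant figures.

ω_n ≈ 3.57 rad/s

ζ = −ln(OS)/√(π² + (ln OS)²). With OS = 0.190, ln OS = −1.661 and ζ = 1.661/3.554 = 0.467.
Then ω_n = 4/(ζ t_s) = 4/(0.467 × 2.40) = 3.57 rad/s.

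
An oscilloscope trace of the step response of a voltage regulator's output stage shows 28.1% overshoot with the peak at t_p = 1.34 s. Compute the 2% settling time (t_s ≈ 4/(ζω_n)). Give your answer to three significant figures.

The overshoot fixes ζ = −ln(OS)/√(π²+ln²(OS)) = 0.375.
From t_p = π/ω_d, ω_d = π/1.34 = 2.34 rad/s, so ω_n = ω_d/√(1−ζ²) = 2.53 rad/s.
t_s ≈ 4/(ζω_n) = 4/(0.375·2.53) = 4.22 s.

t_s ≈ 4.22 s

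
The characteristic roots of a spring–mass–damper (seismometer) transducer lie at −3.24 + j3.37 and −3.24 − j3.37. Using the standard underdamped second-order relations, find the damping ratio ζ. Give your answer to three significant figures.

ζ ≈ 0.693

With σ = 3.24, ω_d = 3.37: ω_n = √(σ²+ω_d²) = 4.67 rad/s, ζ = σ/ω_n = 0.693.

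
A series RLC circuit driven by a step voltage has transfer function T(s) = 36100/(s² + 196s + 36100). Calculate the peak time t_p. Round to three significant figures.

Matching coefficients with s² + 2ζω_n s + ω_n² gives ω_n² = 36100 ⇒ ω_n = 190 rad/s, and ζ = 196/(2ω_n) = 0.516.
The damped frequency ω_d = ω_n√(1−ζ²) = 163 rad/s. Then t_p = π/ω_d = 0.0193 s.

t_p ≈ 0.0193 s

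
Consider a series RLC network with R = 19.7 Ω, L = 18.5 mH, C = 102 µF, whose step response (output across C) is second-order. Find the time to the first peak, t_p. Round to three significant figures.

t_p ≈ 0.00633 s

For a series RLC circuit (capacitor voltage as output), ω_n = 1/√(LC) = 1/√(18.5 mH · 102 µF) = 728 rad/s.
ζ = (R/2)·√(C/L) = (19.7/2)·√(102 µF/18.5 mH) = 0.731.
ω_d = 728·√(1 − 0.731²) = 496 rad/s. t_p = π/ω_d = 0.00633 s.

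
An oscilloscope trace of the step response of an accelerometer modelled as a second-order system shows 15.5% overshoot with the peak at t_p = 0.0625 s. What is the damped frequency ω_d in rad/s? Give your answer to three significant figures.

t_p = π/ω_d, so ω_d = π/0.0625 = 50.3 rad/s.

ω_d ≈ 50.3 rad/s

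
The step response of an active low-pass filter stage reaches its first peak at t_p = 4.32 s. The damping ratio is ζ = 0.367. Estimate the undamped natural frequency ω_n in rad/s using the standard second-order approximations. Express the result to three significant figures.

Peak time t_p = π/ω_d, so ω_d = π/t_p = π/4.32 = 0.727 rad/s.
ω_n = ω_d/√(1−ζ²) = 0.727/√0.865 = 0.782 rad/s.

ω_n ≈ 0.782 rad/s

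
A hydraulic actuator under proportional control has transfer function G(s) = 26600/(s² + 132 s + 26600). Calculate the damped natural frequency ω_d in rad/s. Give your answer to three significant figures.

Matching coefficients with s² + 2ζω_n s + ω_n² gives ω_n² = 26600 ⇒ ω_n = 163 rad/s, and ζ = 132/(2ω_n) = 0.405.
ω_d = ω_n√(1−ζ²) = 149 rad/s.

ω_d ≈ 149 rad/s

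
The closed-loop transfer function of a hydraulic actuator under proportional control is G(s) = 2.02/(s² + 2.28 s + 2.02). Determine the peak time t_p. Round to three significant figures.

Matching coefficients with s² + 2ζω_n s + ω_n² gives ω_n² = 2.02 ⇒ ω_n = 1.42 rad/s, and ζ = 2.28/(2ω_n) = 0.802.
The damped frequency ω_d = ω_n√(1−ζ²) = 0.849 rad/s. Then t_p = π/ω_d = 3.70 s.

t_p ≈ 3.70 s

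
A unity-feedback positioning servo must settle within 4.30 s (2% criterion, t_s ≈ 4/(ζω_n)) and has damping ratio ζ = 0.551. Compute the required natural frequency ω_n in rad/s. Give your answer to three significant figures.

ω_n ≈ 1.69 rad/s

Rearranging t_s ≈ 4/(ζω_n) gives ω_n = 4/(ζ·t_s) = 4/(0.551 × 4.30) = 1.69 rad/s.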